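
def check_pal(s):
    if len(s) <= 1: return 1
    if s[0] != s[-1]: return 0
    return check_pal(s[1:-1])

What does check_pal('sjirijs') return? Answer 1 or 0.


check_pal('sjirijs'): s[0]='s' == s[-1]='s' -> check check_pal('jirij')
check_pal('jirij'): s[0]='j' == s[-1]='j' -> check check_pal('iri')
check_pal('iri'): s[0]='i' == s[-1]='i' -> check check_pal('r')
check_pal('r'): len <= 1 -> return 1  (base case)
Result: 1 (palindrome)

1


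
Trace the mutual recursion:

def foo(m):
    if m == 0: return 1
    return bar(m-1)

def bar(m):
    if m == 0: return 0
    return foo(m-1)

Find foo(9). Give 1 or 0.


foo(9) = bar(8)
bar(8) = foo(7)
foo(7) = bar(6)
bar(6) = foo(5)
foo(5) = bar(4)
bar(4) = foo(3)
foo(3) = bar(2)
bar(2) = foo(1)
foo(1) = bar(0)
bar(0) = 0  (base case)
Result: 0

0


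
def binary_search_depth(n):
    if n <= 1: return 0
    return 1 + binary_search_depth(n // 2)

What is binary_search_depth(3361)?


3361 / 2 = 1680
1680 / 2 = 840
840 / 2 = 420
420 / 2 = 210
210 / 2 = 105
105 / 2 = 52
52 / 2 = 26
26 / 2 = 13
13 / 2 = 6
6 / 2 = 3
3 / 2 = 1
Reached 1 after 11 halvings

11


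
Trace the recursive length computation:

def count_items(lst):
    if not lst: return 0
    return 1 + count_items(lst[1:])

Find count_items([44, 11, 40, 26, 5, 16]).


count_items([44, 11, 40, 26, 5, 16]) = 1 + count_items([11, 40, 26, 5, 16])
count_items([11, 40, 26, 5, 16]) = 1 + count_items([40, 26, 5, 16])
count_items([40, 26, 5, 16]) = 1 + count_items([26, 5, 16])
count_items([26, 5, 16]) = 1 + count_items([5, 16])
count_items([5, 16]) = 1 + count_items([16])
count_items([16]) = 1 + count_items([])
count_items([]) = 0  (base case)
Unwinding: 1 + 1 + 1 + 1 + 1 + 1 + 0 = 6

6


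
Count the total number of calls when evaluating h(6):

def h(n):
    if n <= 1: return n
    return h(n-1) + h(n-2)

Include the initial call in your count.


Let C(n) = total calls for h(n)
C(0) = 1, C(1) = 1
C(2) = 1 + C(1) + C(0) = 1 + 1 + 1 = 3
C(3) = 1 + C(2) + C(1) = 1 + 3 + 1 = 5
C(4) = 1 + C(3) + C(2) = 1 + 5 + 3 = 9
C(5) = 1 + C(4) + C(3) = 1 + 9 + 5 = 15
C(6) = 1 + C(5) + C(4) = 1 + 15 + 9 = 25

25


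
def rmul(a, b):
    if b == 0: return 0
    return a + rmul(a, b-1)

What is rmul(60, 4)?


rmul(60, 4) = 60 + rmul(60, 3)
rmul(60, 3) = 60 + rmul(60, 2)
rmul(60, 2) = 60 + rmul(60, 1)
rmul(60, 1) = 60 + rmul(60, 0)
rmul(60, 0) = 0  (base case)
Total: 60 + 60 + 60 + 60 + 0 = 240

240


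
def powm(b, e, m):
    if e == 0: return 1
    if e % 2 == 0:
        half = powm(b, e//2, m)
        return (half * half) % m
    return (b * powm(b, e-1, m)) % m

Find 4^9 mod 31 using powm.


powm(4, 9, 31): e is odd, compute powm(4, 8, 31)
  powm(4, 8, 31): e is even, compute powm(4, 4, 31)
    powm(4, 4, 31): e is even, compute powm(4, 2, 31)
      powm(4, 2, 31): e is even, compute powm(4, 1, 31)
        powm(4, 1, 31): e is odd, compute powm(4, 0, 31)
          powm(4, 0, 31) = 1
        (4 * 1) % 31 = 4
      half=4, (4*4) % 31 = 16
    half=16, (16*16) % 31 = 8
  half=8, (8*8) % 31 = 2
(4 * 2) % 31 = 8

8


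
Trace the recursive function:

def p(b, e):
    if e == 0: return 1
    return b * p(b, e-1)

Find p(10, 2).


p(10, 2)
= 10 * p(10, 1)
= 10 * 10 * p(10, 0)
= 10 * 10 * 1
= 100

100


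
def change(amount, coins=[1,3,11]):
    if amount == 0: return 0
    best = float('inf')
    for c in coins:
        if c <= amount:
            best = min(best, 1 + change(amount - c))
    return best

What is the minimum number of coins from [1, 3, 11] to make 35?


Building up with DP:
change(0) = 0
change(1) = min(1+change(0)=1+0=1) = 1
change(2) = min(1+change(1)=1+1=2) = 2
change(3) = min(1+change(2)=1+2=3, 1+change(0)=1+0=1) = 1
change(4) = min(1+change(3)=1+1=2, 1+change(1)=1+1=2) = 2
change(5) = min(1+change(4)=1+2=3, 1+change(2)=1+2=3) = 3
change(6) = min(1+change(5)=1+3=4, 1+change(3)=1+1=2) = 2
change(7) = min(1+change(6)=1+2=3, 1+change(4)=1+2=3) = 3
change(8) = min(1+change(7)=1+3=4, 1+change(5)=1+3=4) = 4
change(9) = min(1+change(8)=1+4=5, 1+change(6)=1+2=3) = 3
change(10) = min(1+change(9)=1+3=4, 1+change(7)=1+3=4) = 4
change(11) = min(1+change(10)=1+4=5, 1+change(8)=1+4=5, 1+change(0)=1+0=1) = 1
change(12) = min(1+change(11)=1+1=2, 1+change(9)=1+3=4, 1+change(1)=1+1=2) = 2
change(13) = min(1+change(12)=1+2=3, 1+change(10)=1+4=5, 1+change(2)=1+2=3) = 3
change(14) = min(1+change(13)=1+3=4, 1+change(11)=1+1=2, 1+change(3)=1+1=2) = 2
change(15) = min(1+change(14)=1+2=3, 1+change(12)=1+2=3, 1+change(4)=1+2=3) = 3
change(16) = min(1+change(15)=1+3=4, 1+change(13)=1+3=4, 1+change(5)=1+3=4) = 4
change(17) = min(1+change(16)=1+4=5, 1+change(14)=1+2=3, 1+change(6)=1+2=3) = 3
change(18) = min(1+change(17)=1+3=4, 1+change(15)=1+3=4, 1+change(7)=1+3=4) = 4
change(19) = min(1+change(18)=1+4=5, 1+change(16)=1+4=5, 1+change(8)=1+4=5) = 5
change(20) = min(1+change(19)=1+5=6, 1+change(17)=1+3=4, 1+change(9)=1+3=4) = 4
change(21) = min(1+change(20)=1+4=5, 1+change(18)=1+4=5, 1+change(10)=1+4=5) = 5
change(22) = min(1+change(21)=1+5=6, 1+change(19)=1+5=6, 1+change(11)=1+1=2) = 2
change(23) = min(1+change(22)=1+2=3, 1+change(20)=1+4=5, 1+change(12)=1+2=3) = 3
change(24) = min(1+change(23)=1+3=4, 1+change(21)=1+5=6, 1+change(13)=1+3=4) = 4
change(25) = min(1+change(24)=1+4=5, 1+change(22)=1+2=3, 1+change(14)=1+2=3) = 3
change(26) = min(1+change(25)=1+3=4, 1+change(23)=1+3=4, 1+change(15)=1+3=4) = 4
change(27) = min(1+change(26)=1+4=5, 1+change(24)=1+4=5, 1+change(16)=1+4=5) = 5
change(28) = min(1+change(27)=1+5=6, 1+change(25)=1+3=4, 1+change(17)=1+3=4) = 4
change(29) = min(1+change(28)=1+4=5, 1+change(26)=1+4=5, 1+change(18)=1+4=5) = 5
change(30) = min(1+change(29)=1+5=6, 1+change(27)=1+5=6, 1+change(19)=1+5=6) = 6
change(31) = min(1+change(30)=1+6=7, 1+change(28)=1+4=5, 1+change(20)=1+4=5) = 5
change(32) = min(1+change(31)=1+5=6, 1+change(29)=1+5=6, 1+change(21)=1+5=6) = 6
change(33) = min(1+change(32)=1+6=7, 1+change(30)=1+6=7, 1+change(22)=1+2=3) = 3
change(34) = min(1+change(33)=1+3=4, 1+change(31)=1+5=6, 1+change(23)=1+3=4) = 4
change(35) = min(1+change(34)=1+4=5, 1+change(32)=1+6=7, 1+change(24)=1+4=5) = 5

5


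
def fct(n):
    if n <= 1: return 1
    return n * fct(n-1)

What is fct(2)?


fct(2)
= 2 * fct(1)
= 2 * 1
= 2

2


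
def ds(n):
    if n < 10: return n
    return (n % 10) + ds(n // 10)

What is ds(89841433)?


ds(89841433) = 3 + ds(8984143)
ds(8984143) = 3 + ds(898414)
ds(898414) = 4 + ds(89841)
ds(89841) = 1 + ds(8984)
ds(8984) = 4 + ds(898)
ds(898) = 8 + ds(89)
ds(89) = 9 + ds(8)
ds(8) = 8  (base case)
Total: 3 + 3 + 4 + 1 + 4 + 8 + 9 + 8 = 40

40


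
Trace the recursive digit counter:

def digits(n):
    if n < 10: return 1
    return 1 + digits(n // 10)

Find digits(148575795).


digits(148575795) = 1 + digits(14857579)
digits(14857579) = 1 + digits(1485757)
digits(1485757) = 1 + digits(148575)
digits(148575) = 1 + digits(14857)
digits(14857) = 1 + digits(1485)
digits(1485) = 1 + digits(148)
digits(148) = 1 + digits(14)
digits(14) = 1 + digits(1)
digits(1) = 1  (base case: 1 < 10)
Unwinding: 1 + 1 + 1 + 1 + 1 + 1 + 1 + 1 + 1 = 9

9


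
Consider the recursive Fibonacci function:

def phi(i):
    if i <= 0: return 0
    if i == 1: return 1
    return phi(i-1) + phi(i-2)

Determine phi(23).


Computing phi(23) bottom-up:
phi(0) = 0
phi(1) = 1
phi(2) = phi(1) + phi(0) = 1 + 0 = 1
phi(3) = phi(2) + phi(1) = 1 + 1 = 2
phi(4) = phi(3) + phi(2) = 2 + 1 = 3
phi(5) = phi(4) + phi(3) = 3 + 2 = 5
phi(6) = phi(5) + phi(4) = 5 + 3 = 8
phi(7) = phi(6) + phi(5) = 8 + 5 = 13
phi(8) = phi(7) + phi(6) = 13 + 8 = 21
phi(9) = phi(8) + phi(7) = 21 + 13 = 34
phi(10) = phi(9) + phi(8) = 34 + 21 = 55
phi(11) = phi(10) + phi(9) = 55 + 34 = 89
phi(12) = phi(11) + phi(10) = 89 + 55 = 144
phi(13) = phi(12) + phi(11) = 144 + 89 = 233
phi(14) = phi(13) + phi(12) = 233 + 144 = 377
phi(15) = phi(14) + phi(13) = 377 + 233 = 610
phi(16) = phi(15) + phi(14) = 610 + 377 = 987
phi(17) = phi(16) + phi(15) = 987 + 610 = 1597
phi(18) = phi(17) + phi(16) = 1597 + 987 = 2584
phi(19) = phi(18) + phi(17) = 2584 + 1597 = 4181
phi(20) = phi(19) + phi(18) = 4181 + 2584 = 6765
phi(21) = phi(20) + phi(19) = 6765 + 4181 = 10946
phi(22) = phi(21) + phi(20) = 10946 + 6765 = 17711
phi(23) = phi(22) + phi(21) = 17711 + 10946 = 28657

28657


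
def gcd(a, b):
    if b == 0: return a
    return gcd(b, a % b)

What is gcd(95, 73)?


gcd(95, 73) = gcd(73, 22)
gcd(73, 22) = gcd(22, 7)
gcd(22, 7) = gcd(7, 1)
gcd(7, 1) = gcd(1, 0)
gcd(1, 0) = 1  (base case)

1


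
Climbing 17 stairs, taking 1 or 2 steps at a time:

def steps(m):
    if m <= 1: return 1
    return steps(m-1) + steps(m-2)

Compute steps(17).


Building up from base cases:
steps(0) = 1
steps(1) = 1
steps(2) = steps(1) + steps(0) = 1 + 1 = 2
steps(3) = steps(2) + steps(1) = 2 + 1 = 3
steps(4) = steps(3) + steps(2) = 3 + 2 = 5
steps(5) = steps(4) + steps(3) = 5 + 3 = 8
steps(6) = steps(5) + steps(4) = 8 + 5 = 13
steps(7) = steps(6) + steps(5) = 13 + 8 = 21
steps(8) = steps(7) + steps(6) = 21 + 13 = 34
steps(9) = steps(8) + steps(7) = 34 + 21 = 55
steps(10) = steps(9) + steps(8) = 55 + 34 = 89
steps(11) = steps(10) + steps(9) = 89 + 55 = 144
steps(12) = steps(11) + steps(10) = 144 + 89 = 233
steps(13) = steps(12) + steps(11) = 233 + 144 = 377
steps(14) = steps(13) + steps(12) = 377 + 233 = 610
steps(15) = steps(14) + steps(13) = 610 + 377 = 987
steps(16) = steps(15) + steps(14) = 987 + 610 = 1597
steps(17) = steps(16) + steps(15) = 1597 + 987 = 2584

2584


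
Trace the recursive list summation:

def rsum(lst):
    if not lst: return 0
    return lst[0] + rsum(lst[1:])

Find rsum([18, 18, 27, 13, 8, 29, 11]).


rsum([18, 18, 27, 13, 8, 29, 11]) = 18 + rsum([18, 27, 13, 8, 29, 11])
rsum([18, 27, 13, 8, 29, 11]) = 18 + rsum([27, 13, 8, 29, 11])
rsum([27, 13, 8, 29, 11]) = 27 + rsum([13, 8, 29, 11])
rsum([13, 8, 29, 11]) = 13 + rsum([8, 29, 11])
rsum([8, 29, 11]) = 8 + rsum([29, 11])
rsum([29, 11]) = 29 + rsum([11])
rsum([11]) = 11 + rsum([])
rsum([]) = 0  (base case)
Total: 18 + 18 + 27 + 13 + 8 + 29 + 11 + 0 = 124

124


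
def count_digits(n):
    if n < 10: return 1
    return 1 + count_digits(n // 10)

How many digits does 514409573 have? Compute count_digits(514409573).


count_digits(514409573) = 1 + count_digits(51440957)
count_digits(51440957) = 1 + count_digits(5144095)
count_digits(5144095) = 1 + count_digits(514409)
count_digits(514409) = 1 + count_digits(51440)
count_digits(51440) = 1 + count_digits(5144)
count_digits(5144) = 1 + count_digits(514)
count_digits(514) = 1 + count_digits(51)
count_digits(51) = 1 + count_digits(5)
count_digits(5) = 1  (base case: 5 < 10)
Unwinding: 1 + 1 + 1 + 1 + 1 + 1 + 1 + 1 + 1 = 9

9


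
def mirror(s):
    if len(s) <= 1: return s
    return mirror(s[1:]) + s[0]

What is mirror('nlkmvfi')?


mirror('nlkmvfi') = mirror('lkmvfi') + 'n'
mirror('lkmvfi') = mirror('kmvfi') + 'l'
mirror('kmvfi') = mirror('mvfi') + 'k'
mirror('mvfi') = mirror('vfi') + 'm'
mirror('vfi') = mirror('fi') + 'v'
mirror('fi') = mirror('i') + 'f'
mirror('i') = 'i'  (base case)
Concatenating: 'i' + 'f' + 'v' + 'm' + 'k' + 'l' + 'n' = 'ifvmkln'

ifvmkln


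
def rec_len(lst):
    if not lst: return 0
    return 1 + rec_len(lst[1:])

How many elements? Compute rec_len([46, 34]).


rec_len([46, 34]) = 1 + rec_len([34])
rec_len([34]) = 1 + rec_len([])
rec_len([]) = 0  (base case)
Unwinding: 1 + 1 + 0 = 2

2


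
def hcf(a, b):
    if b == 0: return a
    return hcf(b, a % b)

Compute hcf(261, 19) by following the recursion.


hcf(261, 19) = hcf(19, 14)
hcf(19, 14) = hcf(14, 5)
hcf(14, 5) = hcf(5, 4)
hcf(5, 4) = hcf(4, 1)
hcf(4, 1) = hcf(1, 0)
hcf(1, 0) = 1  (base case)

1


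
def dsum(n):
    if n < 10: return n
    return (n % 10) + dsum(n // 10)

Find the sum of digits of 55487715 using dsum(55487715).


dsum(55487715) = 5 + dsum(5548771)
dsum(5548771) = 1 + dsum(554877)
dsum(554877) = 7 + dsum(55487)
dsum(55487) = 7 + dsum(5548)
dsum(5548) = 8 + dsum(554)
dsum(554) = 4 + dsum(55)
dsum(55) = 5 + dsum(5)
dsum(5) = 5  (base case)
Total: 5 + 1 + 7 + 7 + 8 + 4 + 5 + 5 = 42

42


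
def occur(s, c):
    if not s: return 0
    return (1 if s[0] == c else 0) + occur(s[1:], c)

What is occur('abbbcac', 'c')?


s[0]='a' != 'c' -> 0
s[0]='b' != 'c' -> 0
s[0]='b' != 'c' -> 0
s[0]='b' != 'c' -> 0
s[0]='c' == 'c' -> 1
s[0]='a' != 'c' -> 0
s[0]='c' == 'c' -> 1
Sum: 0 + 0 + 0 + 0 + 1 + 0 + 1 = 2

2


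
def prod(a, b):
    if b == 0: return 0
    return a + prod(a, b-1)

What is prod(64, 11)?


prod(64, 11) = 64 + prod(64, 10)
prod(64, 10) = 64 + prod(64, 9)
prod(64, 9) = 64 + prod(64, 8)
prod(64, 8) = 64 + prod(64, 7)
prod(64, 7) = 64 + prod(64, 6)
prod(64, 6) = 64 + prod(64, 5)
prod(64, 5) = 64 + prod(64, 4)
prod(64, 4) = 64 + prod(64, 3)
prod(64, 3) = 64 + prod(64, 2)
prod(64, 2) = 64 + prod(64, 1)
prod(64, 1) = 64 + prod(64, 0)
prod(64, 0) = 0  (base case)
Total: 64 + 64 + 64 + 64 + 64 + 64 + 64 + 64 + 64 + 64 + 64 + 0 = 704

704


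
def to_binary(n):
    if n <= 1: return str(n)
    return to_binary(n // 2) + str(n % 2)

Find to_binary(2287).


to_binary(2287) = to_binary(1143) + '1'
to_binary(1143) = to_binary(571) + '1'
to_binary(571) = to_binary(285) + '1'
to_binary(285) = to_binary(142) + '1'
to_binary(142) = to_binary(71) + '0'
to_binary(71) = to_binary(35) + '1'
to_binary(35) = to_binary(17) + '1'
to_binary(17) = to_binary(8) + '1'
to_binary(8) = to_binary(4) + '0'
to_binary(4) = to_binary(2) + '0'
to_binary(2) = to_binary(1) + '0'
to_binary(1) = '1'  (base case)
Concatenating: '1' + '0' + '0' + '0' + '1' + '1' + '1' + '0' + '1' + '1' + '1' + '1' = '100011101111'

100011101111


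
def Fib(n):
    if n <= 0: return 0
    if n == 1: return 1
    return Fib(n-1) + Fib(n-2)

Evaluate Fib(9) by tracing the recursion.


Computing Fib(9) bottom-up:
Fib(0) = 0
Fib(1) = 1
Fib(2) = Fib(1) + Fib(0) = 1 + 0 = 1
Fib(3) = Fib(2) + Fib(1) = 1 + 1 = 2
Fib(4) = Fib(3) + Fib(2) = 2 + 1 = 3
Fib(5) = Fib(4) + Fib(3) = 3 + 2 = 5
Fib(6) = Fib(5) + Fib(4) = 5 + 3 = 8
Fib(7) = Fib(6) + Fib(5) = 8 + 5 = 13
Fib(8) = Fib(7) + Fib(6) = 13 + 8 = 21
Fib(9) = Fib(8) + Fib(7) = 21 + 13 = 34

34


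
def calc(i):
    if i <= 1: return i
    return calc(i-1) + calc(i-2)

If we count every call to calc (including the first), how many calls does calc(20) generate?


Let C(n) = total calls for calc(n)
C(0) = 1, C(1) = 1
C(2) = 1 + C(1) + C(0) = 1 + 1 + 1 = 3
C(3) = 1 + C(2) + C(1) = 1 + 3 + 1 = 5
C(4) = 1 + C(3) + C(2) = 1 + 5 + 3 = 9
C(5) = 1 + C(4) + C(3) = 1 + 9 + 5 = 15
C(6) = 1 + C(5) + C(4) = 1 + 15 + 9 = 25
C(7) = 1 + C(6) + C(5) = 1 + 25 + 15 = 41
C(8) = 1 + C(7) + C(6) = 1 + 41 + 25 = 67
C(9) = 1 + C(8) + C(7) = 1 + 67 + 41 = 109
C(10) = 1 + C(9) + C(8) = 1 + 109 + 67 = 177
C(11) = 1 + C(10) + C(9) = 1 + 177 + 109 = 287
C(12) = 1 + C(11) + C(10) = 1 + 287 + 177 = 465
C(13) = 1 + C(12) + C(11) = 1 + 465 + 287 = 753
C(14) = 1 + C(13) + C(12) = 1 + 753 + 465 = 1219
C(15) = 1 + C(14) + C(13) = 1 + 1219 + 753 = 1973
C(16) = 1 + C(15) + C(14) = 1 + 1973 + 1219 = 3193
C(17) = 1 + C(16) + C(15) = 1 + 3193 + 1973 = 5167
C(18) = 1 + C(17) + C(16) = 1 + 5167 + 3193 = 8361
C(19) = 1 + C(18) + C(17) = 1 + 8361 + 5167 = 13529
C(20) = 1 + C(19) + C(18) = 1 + 13529 + 8361 = 21891

21891


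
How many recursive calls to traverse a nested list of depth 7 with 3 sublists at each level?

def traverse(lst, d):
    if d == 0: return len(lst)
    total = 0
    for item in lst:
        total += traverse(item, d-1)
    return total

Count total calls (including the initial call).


At depth 0 (root): 1 call
At depth 1: each of 1 parents calls traverse on 3 children = 3 calls
At depth 2: each of 3 parents calls traverse on 3 children = 9 calls
At depth 3: each of 9 parents calls traverse on 3 children = 27 calls
At depth 4: each of 27 parents calls traverse on 3 children = 81 calls
At depth 5: each of 81 parents calls traverse on 3 children = 243 calls
At depth 6: each of 243 parents calls traverse on 3 children = 729 calls
At depth 7: each of 729 parents calls traverse on 3 children = 2187 calls
Total: 1 + 3 + 9 + 27 + 81 + 243 + 729 + 2187 = 3280

3280


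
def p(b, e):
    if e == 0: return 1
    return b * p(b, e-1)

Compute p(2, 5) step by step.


p(2, 5)
= 2 * p(2, 4)
= 2 * 2 * p(2, 3)
= 2 * 2 * 2 * p(2, 2)
= 2 * 2 * 2 * 2 * p(2, 1)
= 2 * 2 * 2 * 2 * 2 * p(2, 0)
= 2 * 2 * 2 * 2 * 2 * 1
= 32

32


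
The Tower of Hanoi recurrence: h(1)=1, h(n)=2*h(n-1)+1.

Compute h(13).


h(13) = 2 * h(12) + 1
h(12) = 2 * h(11) + 1
h(11) = 2 * h(10) + 1
h(10) = 2 * h(9) + 1
h(9) = 2 * h(8) + 1
h(8) = 2 * h(7) + 1
h(7) = 2 * h(6) + 1
h(6) = 2 * h(5) + 1
h(5) = 2 * h(4) + 1
h(4) = 2 * h(3) + 1
h(3) = 2 * h(2) + 1
h(2) = 2 * h(1) + 1
h(1) = 1  (base case)
h(2) = 2 * 1 + 1 = 3
h(3) = 2 * 3 + 1 = 7
h(4) = 2 * 7 + 1 = 15
h(5) = 2 * 15 + 1 = 31
h(6) = 2 * 31 + 1 = 63
h(7) = 2 * 63 + 1 = 127
h(8) = 2 * 127 + 1 = 255
h(9) = 2 * 255 + 1 = 511
h(10) = 2 * 511 + 1 = 1023
h(11) = 2 * 1023 + 1 = 2047
h(12) = 2 * 2047 + 1 = 4095
h(13) = 2 * 4095 + 1 = 8191

8191


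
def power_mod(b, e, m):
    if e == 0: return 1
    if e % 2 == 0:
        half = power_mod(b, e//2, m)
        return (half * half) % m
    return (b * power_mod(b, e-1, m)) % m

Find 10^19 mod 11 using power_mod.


power_mod(10, 19, 11): e is odd, compute power_mod(10, 18, 11)
  power_mod(10, 18, 11): e is even, compute power_mod(10, 9, 11)
    power_mod(10, 9, 11): e is odd, compute power_mod(10, 8, 11)
      power_mod(10, 8, 11): e is even, compute power_mod(10, 4, 11)
        power_mod(10, 4, 11): e is even, compute power_mod(10, 2, 11)
          power_mod(10, 2, 11): e is even, compute power_mod(10, 1, 11)
          power_mod(10, 1, 11): e is odd, compute power_mod(10, 0, 11)
          power_mod(10, 0, 11) = 1
          (10 * 1) % 11 = 10
          half=10, (10*10) % 11 = 1
        half=1, (1*1) % 11 = 1
      half=1, (1*1) % 11 = 1
    (10 * 1) % 11 = 10
  half=10, (10*10) % 11 = 1
(10 * 1) % 11 = 10

10


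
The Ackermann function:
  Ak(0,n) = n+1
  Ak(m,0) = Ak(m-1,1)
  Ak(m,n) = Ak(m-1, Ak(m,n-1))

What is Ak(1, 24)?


Ak(1, 24) = Ak(0, Ak(1, 23))
  Ak(1, 23) = Ak(0, Ak(1, 22))
    Ak(1, 22) = Ak(0, Ak(1, 21))
      Ak(1, 21) = Ak(0, Ak(1, 20))
        Ak(1, 20) = Ak(0, Ak(1, 19))
          Ak(1, 19) = Ak(0, Ak(1, 18))
          Ak(1, 18) = Ak(0, Ak(1, 17))
          Ak(1, 17) = Ak(0, Ak(1, 16))
          Ak(1, 16) = Ak(0, Ak(1, 15))
          Ak(1, 15) = Ak(0, Ak(1, 14))
          Ak(1, 14) = Ak(0, Ak(1, 13))
          Ak(1, 13) = Ak(0, Ak(1, 12))
          Ak(1, 12) = Ak(0, Ak(1, 11))
          Ak(1, 11) = Ak(0, Ak(1, 10))
          Ak(1, 10) = Ak(0, Ak(1, 9))
          Ak(1, 9) = Ak(0, Ak(1, 8))
          Ak(1, 8) = Ak(0, Ak(1, 7))
          Ak(1, 7) = Ak(0, Ak(1, 6))
          Ak(1, 6) = Ak(0, Ak(1, 5))
          Ak(1, 5) = Ak(0, Ak(1, 4))
          Ak(1, 4) = Ak(0, Ak(1, 3))
          Ak(1, 3) = Ak(0, Ak(1, 2))
          Ak(1, 2) = Ak(0, Ak(1, 1))
          Ak(1, 1) = Ak(0, Ak(1, 0))
          Ak(1, 0) = Ak(0, 1)
... (trace truncated)
Result: Ak(1, 24) = 26

26


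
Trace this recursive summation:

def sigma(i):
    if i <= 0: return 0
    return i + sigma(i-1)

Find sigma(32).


sigma(32)
= 32 + 31 + 30 + 29 + 28 + 27 + 26 + 25 + 24 + 23 + 22 + 21 + 20 + 19 + 18 + 17 + 16 + 15 + 14 + 13 + 12 + 11 + 10 + 9 + 8 + 7 + 6 + 5 + 4 + 3 + 2 + 1 + sigma(0)
= 32 + 31 + 30 + 29 + 28 + 27 + 26 + 25 + 24 + 23 + 22 + 21 + 20 + 19 + 18 + 17 + 16 + 15 + 14 + 13 + 12 + 11 + 10 + 9 + 8 + 7 + 6 + 5 + 4 + 3 + 2 + 1 + 0
= 528

528


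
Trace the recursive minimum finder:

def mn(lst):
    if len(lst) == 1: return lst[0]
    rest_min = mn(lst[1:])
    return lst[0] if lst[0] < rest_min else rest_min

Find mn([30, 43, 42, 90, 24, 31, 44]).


mn([30, 43, 42, 90, 24, 31, 44]): compare 30 with mn([43, 42, 90, 24, 31, 44])
mn([43, 42, 90, 24, 31, 44]): compare 43 with mn([42, 90, 24, 31, 44])
mn([42, 90, 24, 31, 44]): compare 42 with mn([90, 24, 31, 44])
mn([90, 24, 31, 44]): compare 90 with mn([24, 31, 44])
mn([24, 31, 44]): compare 24 with mn([31, 44])
mn([31, 44]): compare 31 with mn([44])
mn([44]) = 44  (base case)
Compare 31 with 44 -> 31
Compare 24 with 31 -> 24
Compare 90 with 24 -> 24
Compare 42 with 24 -> 24
Compare 43 with 24 -> 24
Compare 30 with 24 -> 24

24


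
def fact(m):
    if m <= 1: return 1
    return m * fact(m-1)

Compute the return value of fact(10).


fact(10)
= 10 * fact(9)
= 10 * 9 * fact(8)
= 10 * 9 * 8 * fact(7)
= 10 * 9 * 8 * 7 * fact(6)
= 10 * 9 * 8 * 7 * 6 * fact(5)
= 10 * 9 * 8 * 7 * 6 * 5 * fact(4)
= 10 * 9 * 8 * 7 * 6 * 5 * 4 * fact(3)
= 10 * 9 * 8 * 7 * 6 * 5 * 4 * 3 * fact(2)
= 10 * 9 * 8 * 7 * 6 * 5 * 4 * 3 * 2 * fact(1)
= 10 * 9 * 8 * 7 * 6 * 5 * 4 * 3 * 2 * 1
= 3628800

3628800


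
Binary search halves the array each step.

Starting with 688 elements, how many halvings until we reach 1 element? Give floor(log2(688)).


688 / 2 = 344
344 / 2 = 172
172 / 2 = 86
86 / 2 = 43
43 / 2 = 21
21 / 2 = 10
10 / 2 = 5
5 / 2 = 2
2 / 2 = 1
Reached 1 after 9 halvings

9


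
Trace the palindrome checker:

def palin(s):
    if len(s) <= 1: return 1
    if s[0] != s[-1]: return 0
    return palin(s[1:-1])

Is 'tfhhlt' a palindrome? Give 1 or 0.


palin('tfhhlt'): s[0]='t' == s[-1]='t' -> check palin('fhhl')
palin('fhhl'): s[0]='f' != s[-1]='l' -> return 0
Result: 0 (not a palindrome)

0


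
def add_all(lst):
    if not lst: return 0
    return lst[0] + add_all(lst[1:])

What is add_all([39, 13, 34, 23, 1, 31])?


add_all([39, 13, 34, 23, 1, 31]) = 39 + add_all([13, 34, 23, 1, 31])
add_all([13, 34, 23, 1, 31]) = 13 + add_all([34, 23, 1, 31])
add_all([34, 23, 1, 31]) = 34 + add_all([23, 1, 31])
add_all([23, 1, 31]) = 23 + add_all([1, 31])
add_all([1, 31]) = 1 + add_all([31])
add_all([31]) = 31 + add_all([])
add_all([]) = 0  (base case)
Total: 39 + 13 + 34 + 23 + 1 + 31 + 0 = 141

141


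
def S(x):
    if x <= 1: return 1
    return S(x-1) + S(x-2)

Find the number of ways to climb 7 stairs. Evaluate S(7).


Building up from base cases:
S(0) = 1
S(1) = 1
S(2) = S(1) + S(0) = 1 + 1 = 2
S(3) = S(2) + S(1) = 2 + 1 = 3
S(4) = S(3) + S(2) = 3 + 2 = 5
S(5) = S(4) + S(3) = 5 + 3 = 8
S(6) = S(5) + S(4) = 8 + 5 = 13
S(7) = S(6) + S(5) = 13 + 8 = 21

21


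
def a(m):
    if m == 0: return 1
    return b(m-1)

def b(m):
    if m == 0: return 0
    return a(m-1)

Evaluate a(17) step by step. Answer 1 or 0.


a(17) = b(16)
b(16) = a(15)
a(15) = b(14)
b(14) = a(13)
a(13) = b(12)
b(12) = a(11)
a(11) = b(10)
b(10) = a(9)
a(9) = b(8)
b(8) = a(7)
a(7) = b(6)
b(6) = a(5)
a(5) = b(4)
b(4) = a(3)
a(3) = b(2)
b(2) = a(1)
a(1) = b(0)
b(0) = 0  (base case)
Result: 0

0


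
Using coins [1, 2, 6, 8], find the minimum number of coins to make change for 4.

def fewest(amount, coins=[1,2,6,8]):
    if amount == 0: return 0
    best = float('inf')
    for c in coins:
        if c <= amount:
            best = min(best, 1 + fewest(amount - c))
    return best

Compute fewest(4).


Building up with DP:
fewest(0) = 0
fewest(1) = min(1+fewest(0)=1+0=1) = 1
fewest(2) = min(1+fewest(1)=1+1=2, 1+fewest(0)=1+0=1) = 1
fewest(3) = min(1+fewest(2)=1+1=2, 1+fewest(1)=1+1=2) = 2
fewest(4) = min(1+fewest(3)=1+2=3, 1+fewest(2)=1+1=2) = 2

2


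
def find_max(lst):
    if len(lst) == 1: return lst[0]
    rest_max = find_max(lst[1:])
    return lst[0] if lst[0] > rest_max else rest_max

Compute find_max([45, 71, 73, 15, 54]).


find_max([45, 71, 73, 15, 54]): compare 45 with find_max([71, 73, 15, 54])
find_max([71, 73, 15, 54]): compare 71 with find_max([73, 15, 54])
find_max([73, 15, 54]): compare 73 with find_max([15, 54])
find_max([15, 54]): compare 15 with find_max([54])
find_max([54]) = 54  (base case)
Compare 15 with 54 -> 54
Compare 73 with 54 -> 73
Compare 71 with 73 -> 73
Compare 45 with 73 -> 73

73


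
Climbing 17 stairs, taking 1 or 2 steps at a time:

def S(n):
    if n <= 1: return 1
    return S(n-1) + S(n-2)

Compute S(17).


Building up from base cases:
S(0) = 1
S(1) = 1
S(2) = S(1) + S(0) = 1 + 1 = 2
S(3) = S(2) + S(1) = 2 + 1 = 3
S(4) = S(3) + S(2) = 3 + 2 = 5
S(5) = S(4) + S(3) = 5 + 3 = 8
S(6) = S(5) + S(4) = 8 + 5 = 13
S(7) = S(6) + S(5) = 13 + 8 = 21
S(8) = S(7) + S(6) = 21 + 13 = 34
S(9) = S(8) + S(7) = 34 + 21 = 55
S(10) = S(9) + S(8) = 55 + 34 = 89
S(11) = S(10) + S(9) = 89 + 55 = 144
S(12) = S(11) + S(10) = 144 + 89 = 233
S(13) = S(12) + S(11) = 233 + 144 = 377
S(14) = S(13) + S(12) = 377 + 233 = 610
S(15) = S(14) + S(13) = 610 + 377 = 987
S(16) = S(15) + S(14) = 987 + 610 = 1597
S(17) = S(16) + S(15) = 1597 + 987 = 2584

2584


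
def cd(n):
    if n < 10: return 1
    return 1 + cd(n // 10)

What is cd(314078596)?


cd(314078596) = 1 + cd(31407859)
cd(31407859) = 1 + cd(3140785)
cd(3140785) = 1 + cd(314078)
cd(314078) = 1 + cd(31407)
cd(31407) = 1 + cd(3140)
cd(3140) = 1 + cd(314)
cd(314) = 1 + cd(31)
cd(31) = 1 + cd(3)
cd(3) = 1  (base case: 3 < 10)
Unwinding: 1 + 1 + 1 + 1 + 1 + 1 + 1 + 1 + 1 = 9

9


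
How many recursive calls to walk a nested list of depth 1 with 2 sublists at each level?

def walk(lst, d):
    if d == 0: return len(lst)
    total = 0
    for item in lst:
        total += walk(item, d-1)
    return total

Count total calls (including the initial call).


At depth 0 (root): 1 call
At depth 1: each of 1 parents calls walk on 2 children = 2 calls
Total: 1 + 2 = 3

3


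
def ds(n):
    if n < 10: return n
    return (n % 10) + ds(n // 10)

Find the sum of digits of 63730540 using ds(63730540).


ds(63730540) = 0 + ds(6373054)
ds(6373054) = 4 + ds(637305)
ds(637305) = 5 + ds(63730)
ds(63730) = 0 + ds(6373)
ds(6373) = 3 + ds(637)
ds(637) = 7 + ds(63)
ds(63) = 3 + ds(6)
ds(6) = 6  (base case)
Total: 0 + 4 + 5 + 0 + 3 + 7 + 3 + 6 = 28

28


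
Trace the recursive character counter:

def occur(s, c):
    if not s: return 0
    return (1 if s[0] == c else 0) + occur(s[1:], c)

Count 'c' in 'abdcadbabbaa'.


s[0]='a' != 'c' -> 0
s[0]='b' != 'c' -> 0
s[0]='d' != 'c' -> 0
s[0]='c' == 'c' -> 1
s[0]='a' != 'c' -> 0
s[0]='d' != 'c' -> 0
s[0]='b' != 'c' -> 0
s[0]='a' != 'c' -> 0
s[0]='b' != 'c' -> 0
s[0]='b' != 'c' -> 0
s[0]='a' != 'c' -> 0
s[0]='a' != 'c' -> 0
Sum: 0 + 0 + 0 + 1 + 0 + 0 + 0 + 0 + 0 + 0 + 0 + 0 = 1

1


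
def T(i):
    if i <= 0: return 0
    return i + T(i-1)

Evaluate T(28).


T(28)
= 28 + 27 + 26 + 25 + 24 + 23 + 22 + 21 + 20 + 19 + 18 + 17 + 16 + 15 + 14 + 13 + 12 + 11 + 10 + 9 + 8 + 7 + 6 + 5 + 4 + 3 + 2 + 1 + T(0)
= 28 + 27 + 26 + 25 + 24 + 23 + 22 + 21 + 20 + 19 + 18 + 17 + 16 + 15 + 14 + 13 + 12 + 11 + 10 + 9 + 8 + 7 + 6 + 5 + 4 + 3 + 2 + 1 + 0
= 406

406


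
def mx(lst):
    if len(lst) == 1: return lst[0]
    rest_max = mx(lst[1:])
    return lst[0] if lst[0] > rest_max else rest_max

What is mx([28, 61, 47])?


mx([28, 61, 47]): compare 28 with mx([61, 47])
mx([61, 47]): compare 61 with mx([47])
mx([47]) = 47  (base case)
Compare 61 with 47 -> 61
Compare 28 with 61 -> 61

61


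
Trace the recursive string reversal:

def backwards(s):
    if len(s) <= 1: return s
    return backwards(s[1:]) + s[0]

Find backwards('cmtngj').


backwards('cmtngj') = backwards('mtngj') + 'c'
backwards('mtngj') = backwards('tngj') + 'm'
backwards('tngj') = backwards('ngj') + 't'
backwards('ngj') = backwards('gj') + 'n'
backwards('gj') = backwards('j') + 'g'
backwards('j') = 'j'  (base case)
Concatenating: 'j' + 'g' + 'n' + 't' + 'm' + 'c' = 'jgntmc'

jgntmc


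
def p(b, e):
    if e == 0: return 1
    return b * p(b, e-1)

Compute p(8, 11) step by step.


p(8, 11)
= 8 * p(8, 10)
= 8 * 8 * p(8, 9)
= 8 * 8 * 8 * p(8, 8)
= 8 * 8 * 8 * 8 * p(8, 7)
= 8 * 8 * 8 * 8 * 8 * p(8, 6)
= 8 * 8 * 8 * 8 * 8 * 8 * p(8, 5)
= 8 * 8 * 8 * 8 * 8 * 8 * 8 * p(8, 4)
= 8 * 8 * 8 * 8 * 8 * 8 * 8 * 8 * p(8, 3)
= 8 * 8 * 8 * 8 * 8 * 8 * 8 * 8 * 8 * p(8, 2)
= 8 * 8 * 8 * 8 * 8 * 8 * 8 * 8 * 8 * 8 * p(8, 1)
= 8 * 8 * 8 * 8 * 8 * 8 * 8 * 8 * 8 * 8 * 8 * p(8, 0)
= 8 * 8 * 8 * 8 * 8 * 8 * 8 * 8 * 8 * 8 * 8 * 1
= 8589934592

8589934592


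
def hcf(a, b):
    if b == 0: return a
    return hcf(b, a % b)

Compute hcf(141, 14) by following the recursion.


hcf(141, 14) = hcf(14, 1)
hcf(14, 1) = hcf(1, 0)
hcf(1, 0) = 1  (base case)

1


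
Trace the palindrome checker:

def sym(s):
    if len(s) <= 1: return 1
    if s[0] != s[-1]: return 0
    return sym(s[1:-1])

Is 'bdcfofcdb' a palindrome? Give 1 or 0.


sym('bdcfofcdb'): s[0]='b' == s[-1]='b' -> check sym('dcfofcd')
sym('dcfofcd'): s[0]='d' == s[-1]='d' -> check sym('cfofc')
sym('cfofc'): s[0]='c' == s[-1]='c' -> check sym('fof')
sym('fof'): s[0]='f' == s[-1]='f' -> check sym('o')
sym('o'): len <= 1 -> return 1  (base case)
Result: 1 (palindrome)

1


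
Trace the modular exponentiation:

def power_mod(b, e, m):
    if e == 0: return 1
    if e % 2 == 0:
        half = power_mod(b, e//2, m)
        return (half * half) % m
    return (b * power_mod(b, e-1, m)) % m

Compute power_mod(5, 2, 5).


power_mod(5, 2, 5): e is even, compute power_mod(5, 1, 5)
  power_mod(5, 1, 5): e is odd, compute power_mod(5, 0, 5)
    power_mod(5, 0, 5) = 1
  (5 * 1) % 5 = 0
half=0, (0*0) % 5 = 0

0


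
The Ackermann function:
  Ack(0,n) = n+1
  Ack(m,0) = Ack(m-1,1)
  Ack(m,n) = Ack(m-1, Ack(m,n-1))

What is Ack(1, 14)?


Ack(1, 14) = Ack(0, Ack(1, 13))
  Ack(1, 13) = Ack(0, Ack(1, 12))
    Ack(1, 12) = Ack(0, Ack(1, 11))
      Ack(1, 11) = Ack(0, Ack(1, 10))
        Ack(1, 10) = Ack(0, Ack(1, 9))
          Ack(1, 9) = Ack(0, Ack(1, 8))
          Ack(1, 8) = Ack(0, Ack(1, 7))
          Ack(1, 7) = Ack(0, Ack(1, 6))
          Ack(1, 6) = Ack(0, Ack(1, 5))
          Ack(1, 5) = Ack(0, Ack(1, 4))
          Ack(1, 4) = Ack(0, Ack(1, 3))
          Ack(1, 3) = Ack(0, Ack(1, 2))
          Ack(1, 2) = Ack(0, Ack(1, 1))
          Ack(1, 1) = Ack(0, Ack(1, 0))
          Ack(1, 0) = Ack(0, 1)
          Ack(0, 1) = 2
            = Ack(0, 2)
          Ack(0, 2) = 3
            = Ack(0, 3)
          Ack(0, 3) = 4
            = Ack(0, 4)
          Ack(0, 4) = 5
            = Ack(0, 5)
          Ack(0, 5) = 6
            = Ack(0, 6)
... (trace truncated)
Result: Ack(1, 14) = 16

16


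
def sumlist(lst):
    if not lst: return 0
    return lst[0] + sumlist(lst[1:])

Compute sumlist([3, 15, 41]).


sumlist([3, 15, 41]) = 3 + sumlist([15, 41])
sumlist([15, 41]) = 15 + sumlist([41])
sumlist([41]) = 41 + sumlist([])
sumlist([]) = 0  (base case)
Total: 3 + 15 + 41 + 0 = 59

59


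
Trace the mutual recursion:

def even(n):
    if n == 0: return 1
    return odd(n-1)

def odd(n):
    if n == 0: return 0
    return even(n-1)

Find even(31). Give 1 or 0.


even(31) = odd(30)
odd(30) = even(29)
even(29) = odd(28)
odd(28) = even(27)
even(27) = odd(26)
odd(26) = even(25)
even(25) = odd(24)
odd(24) = even(23)
even(23) = odd(22)
odd(22) = even(21)
even(21) = odd(20)
odd(20) = even(19)
even(19) = odd(18)
odd(18) = even(17)
even(17) = odd(16)
odd(16) = even(15)
even(15) = odd(14)
odd(14) = even(13)
even(13) = odd(12)
odd(12) = even(11)
even(11) = odd(10)
odd(10) = even(9)
even(9) = odd(8)
odd(8) = even(7)
even(7) = odd(6)
odd(6) = even(5)
even(5) = odd(4)
odd(4) = even(3)
even(3) = odd(2)
odd(2) = even(1)
even(1) = odd(0)
odd(0) = 0  (base case)
Result: 0

0


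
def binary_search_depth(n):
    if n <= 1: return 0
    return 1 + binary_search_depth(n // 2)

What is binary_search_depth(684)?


684 / 2 = 342
342 / 2 = 171
171 / 2 = 85
85 / 2 = 42
42 / 2 = 21
21 / 2 = 10
10 / 2 = 5
5 / 2 = 2
2 / 2 = 1
Reached 1 after 9 halvings

9


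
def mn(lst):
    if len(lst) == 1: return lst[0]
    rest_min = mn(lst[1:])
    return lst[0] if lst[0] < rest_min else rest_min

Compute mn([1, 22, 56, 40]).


mn([1, 22, 56, 40]): compare 1 with mn([22, 56, 40])
mn([22, 56, 40]): compare 22 with mn([56, 40])
mn([56, 40]): compare 56 with mn([40])
mn([40]) = 40  (base case)
Compare 56 with 40 -> 40
Compare 22 with 40 -> 22
Compare 1 with 22 -> 1

1


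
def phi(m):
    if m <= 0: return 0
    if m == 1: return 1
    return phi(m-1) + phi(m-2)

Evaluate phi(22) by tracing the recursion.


Computing phi(22) bottom-up:
phi(0) = 0
phi(1) = 1
phi(2) = phi(1) + phi(0) = 1 + 0 = 1
phi(3) = phi(2) + phi(1) = 1 + 1 = 2
phi(4) = phi(3) + phi(2) = 2 + 1 = 3
phi(5) = phi(4) + phi(3) = 3 + 2 = 5
phi(6) = phi(5) + phi(4) = 5 + 3 = 8
phi(7) = phi(6) + phi(5) = 8 + 5 = 13
phi(8) = phi(7) + phi(6) = 13 + 8 = 21
phi(9) = phi(8) + phi(7) = 21 + 13 = 34
phi(10) = phi(9) + phi(8) = 34 + 21 = 55
phi(11) = phi(10) + phi(9) = 55 + 34 = 89
phi(12) = phi(11) + phi(10) = 89 + 55 = 144
phi(13) = phi(12) + phi(11) = 144 + 89 = 233
phi(14) = phi(13) + phi(12) = 233 + 144 = 377
phi(15) = phi(14) + phi(13) = 377 + 233 = 610
phi(16) = phi(15) + phi(14) = 610 + 377 = 987
phi(17) = phi(16) + phi(15) = 987 + 610 = 1597
phi(18) = phi(17) + phi(16) = 1597 + 987 = 2584
phi(19) = phi(18) + phi(17) = 2584 + 1597 = 4181
phi(20) = phi(19) + phi(18) = 4181 + 2584 = 6765
phi(21) = phi(20) + phi(19) = 6765 + 4181 = 10946
phi(22) = phi(21) + phi(20) = 10946 + 6765 = 17711

17711


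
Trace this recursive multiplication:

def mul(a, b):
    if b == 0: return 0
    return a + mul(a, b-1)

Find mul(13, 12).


mul(13, 12) = 13 + mul(13, 11)
mul(13, 11) = 13 + mul(13, 10)
mul(13, 10) = 13 + mul(13, 9)
mul(13, 9) = 13 + mul(13, 8)
mul(13, 8) = 13 + mul(13, 7)
mul(13, 7) = 13 + mul(13, 6)
mul(13, 6) = 13 + mul(13, 5)
mul(13, 5) = 13 + mul(13, 4)
mul(13, 4) = 13 + mul(13, 3)
mul(13, 3) = 13 + mul(13, 2)
mul(13, 2) = 13 + mul(13, 1)
mul(13, 1) = 13 + mul(13, 0)
mul(13, 0) = 0  (base case)
Total: 13 + 13 + 13 + 13 + 13 + 13 + 13 + 13 + 13 + 13 + 13 + 13 + 0 = 156

156


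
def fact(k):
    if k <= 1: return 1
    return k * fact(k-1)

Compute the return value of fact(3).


fact(3)
= 3 * fact(2)
= 3 * 2 * fact(1)
= 3 * 2 * 1
= 6

6


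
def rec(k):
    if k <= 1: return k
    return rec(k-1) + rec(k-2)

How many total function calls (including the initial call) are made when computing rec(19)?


Let C(n) = total calls for rec(n)
C(0) = 1, C(1) = 1
C(2) = 1 + C(1) + C(0) = 1 + 1 + 1 = 3
C(3) = 1 + C(2) + C(1) = 1 + 3 + 1 = 5
C(4) = 1 + C(3) + C(2) = 1 + 5 + 3 = 9
C(5) = 1 + C(4) + C(3) = 1 + 9 + 5 = 15
C(6) = 1 + C(5) + C(4) = 1 + 15 + 9 = 25
C(7) = 1 + C(6) + C(5) = 1 + 25 + 15 = 41
C(8) = 1 + C(7) + C(6) = 1 + 41 + 25 = 67
C(9) = 1 + C(8) + C(7) = 1 + 67 + 41 = 109
C(10) = 1 + C(9) + C(8) = 1 + 109 + 67 = 177
C(11) = 1 + C(10) + C(9) = 1 + 177 + 109 = 287
C(12) = 1 + C(11) + C(10) = 1 + 287 + 177 = 465
C(13) = 1 + C(12) + C(11) = 1 + 465 + 287 = 753
C(14) = 1 + C(13) + C(12) = 1 + 753 + 465 = 1219
C(15) = 1 + C(14) + C(13) = 1 + 1219 + 753 = 1973
C(16) = 1 + C(15) + C(14) = 1 + 1973 + 1219 = 3193
C(17) = 1 + C(16) + C(15) = 1 + 3193 + 1973 = 5167
C(18) = 1 + C(17) + C(16) = 1 + 5167 + 3193 = 8361
C(19) = 1 + C(18) + C(17) = 1 + 8361 + 5167 = 13529

13529


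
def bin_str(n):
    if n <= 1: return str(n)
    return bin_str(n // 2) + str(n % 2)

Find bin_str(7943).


bin_str(7943) = bin_str(3971) + '1'
bin_str(3971) = bin_str(1985) + '1'
bin_str(1985) = bin_str(992) + '1'
bin_str(992) = bin_str(496) + '0'
bin_str(496) = bin_str(248) + '0'
bin_str(248) = bin_str(124) + '0'
bin_str(124) = bin_str(62) + '0'
bin_str(62) = bin_str(31) + '0'
bin_str(31) = bin_str(15) + '1'
bin_str(15) = bin_str(7) + '1'
bin_str(7) = bin_str(3) + '1'
bin_str(3) = bin_str(1) + '1'
bin_str(1) = '1'  (base case)
Concatenating: '1' + '1' + '1' + '1' + '1' + '0' + '0' + '0' + '0' + '0' + '1' + '1' + '1' = '1111100000111'

1111100000111


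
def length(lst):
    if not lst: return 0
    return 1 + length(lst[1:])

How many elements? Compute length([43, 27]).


length([43, 27]) = 1 + length([27])
length([27]) = 1 + length([])
length([]) = 0  (base case)
Unwinding: 1 + 1 + 0 = 2

2


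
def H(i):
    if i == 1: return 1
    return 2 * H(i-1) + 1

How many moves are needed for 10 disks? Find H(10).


H(10) = 2 * H(9) + 1
H(9) = 2 * H(8) + 1
H(8) = 2 * H(7) + 1
H(7) = 2 * H(6) + 1
H(6) = 2 * H(5) + 1
H(5) = 2 * H(4) + 1
H(4) = 2 * H(3) + 1
H(3) = 2 * H(2) + 1
H(2) = 2 * H(1) + 1
H(1) = 1  (base case)
H(2) = 2 * 1 + 1 = 3
H(3) = 2 * 3 + 1 = 7
H(4) = 2 * 7 + 1 = 15
H(5) = 2 * 15 + 1 = 31
H(6) = 2 * 31 + 1 = 63
H(7) = 2 * 63 + 1 = 127
H(8) = 2 * 127 + 1 = 255
H(9) = 2 * 255 + 1 = 511
H(10) = 2 * 511 + 1 = 1023

1023


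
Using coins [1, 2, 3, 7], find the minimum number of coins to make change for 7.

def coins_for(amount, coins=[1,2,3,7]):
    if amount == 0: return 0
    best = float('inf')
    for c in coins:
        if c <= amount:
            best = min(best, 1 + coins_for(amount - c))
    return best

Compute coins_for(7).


Building up with DP:
coins_for(0) = 0
coins_for(1) = min(1+coins_for(0)=1+0=1) = 1
coins_for(2) = min(1+coins_for(1)=1+1=2, 1+coins_for(0)=1+0=1) = 1
coins_for(3) = min(1+coins_for(2)=1+1=2, 1+coins_for(1)=1+1=2, 1+coins_for(0)=1+0=1) = 1
coins_for(4) = min(1+coins_for(3)=1+1=2, 1+coins_for(2)=1+1=2, 1+coins_for(1)=1+1=2) = 2
coins_for(5) = min(1+coins_for(4)=1+2=3, 1+coins_for(3)=1+1=2, 1+coins_for(2)=1+1=2) = 2
coins_for(6) = min(1+coins_for(5)=1+2=3, 1+coins_for(4)=1+2=3, 1+coins_for(3)=1+1=2) = 2
coins_for(7) = min(1+coins_for(6)=1+2=3, 1+coins_for(5)=1+2=3, 1+coins_for(4)=1+2=3, 1+coins_for(0)=1+0=1) = 1

1


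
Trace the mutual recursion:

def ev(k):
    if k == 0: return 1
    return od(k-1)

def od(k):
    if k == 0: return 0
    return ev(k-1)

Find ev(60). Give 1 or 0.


ev(60) = od(59)
od(59) = ev(58)
ev(58) = od(57)
od(57) = ev(56)
ev(56) = od(55)
od(55) = ev(54)
ev(54) = od(53)
od(53) = ev(52)
ev(52) = od(51)
od(51) = ev(50)
ev(50) = od(49)
od(49) = ev(48)
ev(48) = od(47)
od(47) = ev(46)
ev(46) = od(45)
od(45) = ev(44)
ev(44) = od(43)
od(43) = ev(42)
ev(42) = od(41)
od(41) = ev(40)
ev(40) = od(39)
od(39) = ev(38)
ev(38) = od(37)
od(37) = ev(36)
ev(36) = od(35)
od(35) = ev(34)
ev(34) = od(33)
od(33) = ev(32)
ev(32) = od(31)
od(31) = ev(30)
ev(30) = od(29)
od(29) = ev(28)
ev(28) = od(27)
od(27) = ev(26)
ev(26) = od(25)
od(25) = ev(24)
ev(24) = od(23)
od(23) = ev(22)
ev(22) = od(21)
od(21) = ev(20)
ev(20) = od(19)
od(19) = ev(18)
ev(18) = od(17)
od(17) = ev(16)
ev(16) = od(15)
od(15) = ev(14)
ev(14) = od(13)
od(13) = ev(12)
ev(12) = od(11)
od(11) = ev(10)
ev(10) = od(9)
od(9) = ev(8)
ev(8) = od(7)
od(7) = ev(6)
ev(6) = od(5)
od(5) = ev(4)
ev(4) = od(3)
od(3) = ev(2)
ev(2) = od(1)
od(1) = ev(0)
ev(0) = 1  (base case)
Result: 1

1


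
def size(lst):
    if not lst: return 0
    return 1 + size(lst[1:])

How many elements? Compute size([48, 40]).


size([48, 40]) = 1 + size([40])
size([40]) = 1 + size([])
size([]) = 0  (base case)
Unwinding: 1 + 1 + 0 = 2

2


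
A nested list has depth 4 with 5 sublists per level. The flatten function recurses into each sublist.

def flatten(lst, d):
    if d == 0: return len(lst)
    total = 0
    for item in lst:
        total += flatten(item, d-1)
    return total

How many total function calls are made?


At depth 0 (root): 1 call
At depth 1: each of 1 parents calls flatten on 5 children = 5 calls
At depth 2: each of 5 parents calls flatten on 5 children = 25 calls
At depth 3: each of 25 parents calls flatten on 5 children = 125 calls
At depth 4: each of 125 parents calls flatten on 5 children = 625 calls
Total: 1 + 5 + 25 + 125 + 625 = 781

781


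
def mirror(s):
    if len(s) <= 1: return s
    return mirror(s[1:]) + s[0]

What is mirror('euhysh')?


mirror('euhysh') = mirror('uhysh') + 'e'
mirror('uhysh') = mirror('hysh') + 'u'
mirror('hysh') = mirror('ysh') + 'h'
mirror('ysh') = mirror('sh') + 'y'
mirror('sh') = mirror('h') + 's'
mirror('h') = 'h'  (base case)
Concatenating: 'h' + 's' + 'y' + 'h' + 'u' + 'e' = 'hsyhue'

hsyhue


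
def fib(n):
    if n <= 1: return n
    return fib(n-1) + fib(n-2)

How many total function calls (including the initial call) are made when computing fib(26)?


Let C(n) = total calls for fib(n)
C(0) = 1, C(1) = 1
C(2) = 1 + C(1) + C(0) = 1 + 1 + 1 = 3
C(3) = 1 + C(2) + C(1) = 1 + 3 + 1 = 5
C(4) = 1 + C(3) + C(2) = 1 + 5 + 3 = 9
C(5) = 1 + C(4) + C(3) = 1 + 9 + 5 = 15
C(6) = 1 + C(5) + C(4) = 1 + 15 + 9 = 25
C(7) = 1 + C(6) + C(5) = 1 + 25 + 15 = 41
C(8) = 1 + C(7) + C(6) = 1 + 41 + 25 = 67
C(9) = 1 + C(8) + C(7) = 1 + 67 + 41 = 109
C(10) = 1 + C(9) + C(8) = 1 + 109 + 67 = 177
C(11) = 1 + C(10) + C(9) = 1 + 177 + 109 = 287
C(12) = 1 + C(11) + C(10) = 1 + 287 + 177 = 465
C(13) = 1 + C(12) + C(11) = 1 + 465 + 287 = 753
C(14) = 1 + C(13) + C(12) = 1 + 753 + 465 = 1219
C(15) = 1 + C(14) + C(13) = 1 + 1219 + 753 = 1973
C(16) = 1 + C(15) + C(14) = 1 + 1973 + 1219 = 3193
C(17) = 1 + C(16) + C(15) = 1 + 3193 + 1973 = 5167
C(18) = 1 + C(17) + C(16) = 1 + 5167 + 3193 = 8361
C(19) = 1 + C(18) + C(17) = 1 + 8361 + 5167 = 13529
C(20) = 1 + C(19) + C(18) = 1 + 13529 + 8361 = 21891
C(21) = 1 + C(20) + C(19) = 1 + 21891 + 13529 = 35421
C(22) = 1 + C(21) + C(20) = 1 + 35421 + 21891 = 57313
C(23) = 1 + C(22) + C(21) = 1 + 57313 + 35421 = 92735
C(24) = 1 + C(23) + C(22) = 1 + 92735 + 57313 = 150049
C(25) = 1 + C(24) + C(23) = 1 + 150049 + 92735 = 242785
C(26) = 1 + C(25) + C(24) = 1 + 242785 + 150049 = 392835

392835
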